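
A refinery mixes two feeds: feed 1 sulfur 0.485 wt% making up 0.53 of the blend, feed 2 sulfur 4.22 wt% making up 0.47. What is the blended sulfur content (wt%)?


Linear sulfur blending: S_blend = x1*S1 + x2*S2
Contribution 1: 0.53 * 0.485 = 0.25705 wt%
Contribution 2: 0.47 * 4.22 = 1.9834 wt%
S_blend = 0.25705 + 1.9834 = 2.24045

2.24045 wt%


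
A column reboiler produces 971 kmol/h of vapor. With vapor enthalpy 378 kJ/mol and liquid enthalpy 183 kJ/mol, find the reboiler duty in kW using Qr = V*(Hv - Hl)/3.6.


Qr = 971 * (378 - 183) / 3.6 = 971 * 195 / 3.6 = 52600

52600 kW


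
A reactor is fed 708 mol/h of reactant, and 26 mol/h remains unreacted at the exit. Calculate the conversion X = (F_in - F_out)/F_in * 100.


X = (F_in - F_out) / F_in * 100
Moles reacted = 708 - 26 = 682
X = 682 / 708 * 100
= 0.9633 * 100
= 96.33 %

96.33 %


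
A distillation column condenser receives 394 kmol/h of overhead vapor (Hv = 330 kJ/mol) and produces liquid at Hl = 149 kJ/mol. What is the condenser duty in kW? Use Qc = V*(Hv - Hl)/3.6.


Qc = 394 * (330 - 149) / 3.6 = 394 * 181 / 3.6 = 19810

19810 kW


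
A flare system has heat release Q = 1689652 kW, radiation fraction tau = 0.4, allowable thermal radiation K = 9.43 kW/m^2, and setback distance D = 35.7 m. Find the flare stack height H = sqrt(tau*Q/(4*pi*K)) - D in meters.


tau*Q/(4*pi*K) = 0.4 * 1689652 / (4 * pi * 9.43) = 5703.42
sqrt(5703.42) = 75.521
H = 75.521 - 35.7 = 39.82

39.82 m


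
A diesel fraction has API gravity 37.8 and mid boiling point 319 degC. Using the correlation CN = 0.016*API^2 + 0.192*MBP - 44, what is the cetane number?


CN = 0.016 * 37.8^2 + 0.192 * 319 - 44
CN = 22.86144 + 61.248 - 44 = 40.10944

40.10944


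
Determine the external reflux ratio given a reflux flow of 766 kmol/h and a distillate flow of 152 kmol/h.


Reflux ratio definition: R = L / D (liquid returned / distillate withdrawn)
L = 766 kmol/h, D = 152 kmol/h
R = 766 / 152 = 5.039

5.039


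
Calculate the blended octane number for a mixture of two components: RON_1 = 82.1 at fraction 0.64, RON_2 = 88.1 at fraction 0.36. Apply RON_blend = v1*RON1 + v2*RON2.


Linear blending: RON_blend = sum(vi * RONi)
Contribution 1: 0.64 * 82.1 = 52.544
Contribution 2: 0.36 * 88.1 = 31.716
RON_blend = 52.544 + 31.716 = 84.26

84.26


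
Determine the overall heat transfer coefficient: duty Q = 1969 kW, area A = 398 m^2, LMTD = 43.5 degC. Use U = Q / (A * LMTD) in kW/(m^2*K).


From Q = U*A*LMTD, U = Q / (A * LMTD)
U = 1969 / (398 * 43.5) = 1969 / 17313 = 0.1137

0.1137 kW/(m^2*K)


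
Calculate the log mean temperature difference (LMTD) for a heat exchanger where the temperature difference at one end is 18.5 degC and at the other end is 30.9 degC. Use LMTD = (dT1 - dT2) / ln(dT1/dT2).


LMTD = (dT1 - dT2) / ln(dT1/dT2)
= (18.5 - 30.9) / ln(18.5 / 30.9) = -12.4 / -0.512985 = 24.17

24.17 degC


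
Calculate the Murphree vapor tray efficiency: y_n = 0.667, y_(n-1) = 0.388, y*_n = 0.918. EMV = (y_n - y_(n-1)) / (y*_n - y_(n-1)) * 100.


Murphree vapor efficiency: EMV = (y_n - y_(n-1)) / (y*_n - y_(n-1)) * 100
EMV = (0.667 - 0.388) / (0.918 - 0.388) * 100 = 0.279 / 0.53 * 100 = 52.64

52.64 %


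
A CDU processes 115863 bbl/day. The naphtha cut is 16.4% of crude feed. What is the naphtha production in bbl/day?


Crude throughput = 115863 bbl/day
Fraction yield = 16.4%
yield = throughput * fraction / 100
yield = 115863 * 16.4 / 100 = 19001.532

19001.532 bbl/day


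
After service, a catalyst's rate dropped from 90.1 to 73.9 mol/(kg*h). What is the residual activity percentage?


Activity (%) = (rate_used / rate_fresh) * 100
rate_used = 73.9, rate_fresh = 90.1
= (73.9 / 90.1) * 100
= 0.8202 * 100 = 82.02

82.02 %


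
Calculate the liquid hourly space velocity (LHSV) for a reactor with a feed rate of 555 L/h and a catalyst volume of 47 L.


LHSV = volumetric feed rate / catalyst volume
= 555 L/h / 47 L
= 11.81 h^-1

11.81 h^-1


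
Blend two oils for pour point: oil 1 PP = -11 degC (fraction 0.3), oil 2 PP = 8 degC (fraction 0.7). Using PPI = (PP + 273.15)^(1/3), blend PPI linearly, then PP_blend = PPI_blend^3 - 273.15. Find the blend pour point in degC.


PPI_1 = (-11 + 273.15)^(1/3) = 6.400049
PPI_2 = (8 + 273.15)^(1/3) = 6.551077
PPI_blend = 0.3 * 6.400049 + 0.7 * 6.551077 = 6.505769
PP_blend = 6.505769^3 - 273.15 = 275.3569 - 273.15 = 2.21

2.21 degC


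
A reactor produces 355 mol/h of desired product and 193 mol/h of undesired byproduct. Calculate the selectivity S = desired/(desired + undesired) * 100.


Selectivity = desired / (desired + undesired) * 100
Total products = 355 + 193 = 548 mol/h
S = 355 / 548 * 100
= 0.6478 * 100
= 64.78 %

64.78 %


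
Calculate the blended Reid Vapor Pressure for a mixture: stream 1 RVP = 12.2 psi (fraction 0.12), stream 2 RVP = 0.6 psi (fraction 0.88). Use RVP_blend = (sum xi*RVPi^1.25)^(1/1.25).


Chevron index: RVP_blend = (sum xi*RVPi^1.25)^(1/1.25)
RVP^1.25 terms: 0.12 * 12.2^1.25 + 0.88 * 0.6^1.25 = 3.20079
RVP_blend = 3.20079^(1/1.25) = 2.536

2.536 psi


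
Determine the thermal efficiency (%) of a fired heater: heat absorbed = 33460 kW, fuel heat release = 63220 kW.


Furnace efficiency = Q_absorbed / Q_fuel * 100
= 33460 / 63220 * 100 = 52.93

52.93 %


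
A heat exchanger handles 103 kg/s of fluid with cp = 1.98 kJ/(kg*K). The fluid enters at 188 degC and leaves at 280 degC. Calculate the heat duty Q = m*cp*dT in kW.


Q = m_dot * cp * delta_T
delta_T = 280 - 188 = 92 K
Q = 103 * 1.98 * 92
= 203.94 * 92
= 18762.48 kW

18762.48 kW


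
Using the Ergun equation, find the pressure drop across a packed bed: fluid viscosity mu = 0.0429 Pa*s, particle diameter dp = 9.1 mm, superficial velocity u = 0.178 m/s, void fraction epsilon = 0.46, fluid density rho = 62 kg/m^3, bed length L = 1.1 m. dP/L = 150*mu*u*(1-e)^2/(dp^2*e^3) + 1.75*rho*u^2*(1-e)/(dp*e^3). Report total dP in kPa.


dp = 9.1 mm = 0.0091 m
Viscous term = 150*0.0429*0.178*(1-0.46)^2 / (0.0091^2*0.46^3) = 41438.1
Inertial term = 1.75*62*0.178^2*(1-0.46) / (0.0091*0.46^3) = 2095.79
dP/L = 41438.1 + 2095.79 = 43533.9 Pa/m
dP = 43533.9 * 1.1 / 1000 = 47.89 kPa

47.89 kPa


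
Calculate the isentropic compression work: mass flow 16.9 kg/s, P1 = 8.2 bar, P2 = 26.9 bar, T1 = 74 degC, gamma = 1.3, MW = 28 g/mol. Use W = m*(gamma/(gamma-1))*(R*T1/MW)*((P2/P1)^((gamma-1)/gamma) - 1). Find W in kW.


Isentropic work: W = m*(gamma/(gamma-1))*(R*T1/MW)*((P2/P1)^((gamma-1)/gamma) - 1)
T1 = 74 + 273.15 = 347.15 K
Pressure ratio = 26.9 / 8.2 = 3.28049
Exponent = (1.3 - 1)/1.3 = 0.230769
(P2/P1)^exp - 1 = 3.28049^0.230769 - 1 = 0.315415
W = 16.9 * 1.3 / 0.3 * 8.314 * 347.15 / 28 * 0.315415 = 2381

2381 kW


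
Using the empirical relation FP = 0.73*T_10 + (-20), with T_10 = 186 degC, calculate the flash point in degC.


FP = 0.73 * 186 + (-20) = 115.78

115.78 degC


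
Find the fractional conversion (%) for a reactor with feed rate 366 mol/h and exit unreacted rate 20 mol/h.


X = (F_in - F_out) / F_in * 100
Moles reacted = 366 - 20 = 346
X = 346 / 366 * 100
= 0.9454 * 100
= 94.54 %

94.54 %


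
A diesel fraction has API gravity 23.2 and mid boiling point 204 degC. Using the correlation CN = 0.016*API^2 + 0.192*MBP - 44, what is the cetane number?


CN = 0.016 * 23.2^2 + 0.192 * 204 - 44
CN = 8.61184 + 39.168 - 44 = 3.77984

3.77984


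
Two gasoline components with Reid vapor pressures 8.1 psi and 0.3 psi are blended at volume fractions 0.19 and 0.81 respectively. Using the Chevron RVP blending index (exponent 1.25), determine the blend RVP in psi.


Chevron index: RVP_blend = (sum xi*RVPi^1.25)^(1/1.25)
RVP^1.25 terms: 0.19 * 8.1^1.25 + 0.81 * 0.3^1.25 = 2.77617
RVP_blend = 2.77617^(1/1.25) = 2.263

2.263 psi


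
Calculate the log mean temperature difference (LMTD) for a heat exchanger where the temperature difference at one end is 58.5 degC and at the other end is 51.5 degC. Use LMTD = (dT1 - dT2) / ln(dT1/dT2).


LMTD = (dT1 - dT2) / ln(dT1/dT2)
= (58.5 - 51.5) / ln(58.5 / 51.5) = 7 / 0.127445 = 54.93

54.93 degC


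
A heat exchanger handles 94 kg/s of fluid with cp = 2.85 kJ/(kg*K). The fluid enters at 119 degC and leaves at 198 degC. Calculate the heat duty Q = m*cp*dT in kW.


Q = m_dot * cp * delta_T
delta_T = 198 - 119 = 79 K
Q = 94 * 2.85 * 79
= 267.9 * 79
= 21164.1 kW

21164.1 kW


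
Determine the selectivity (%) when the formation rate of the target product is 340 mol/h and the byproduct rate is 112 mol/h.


Selectivity = desired / (desired + undesired) * 100
Total products = 340 + 112 = 452 mol/h
S = 340 / 452 * 100
= 0.7522 * 100
= 75.22 %

75.22 %


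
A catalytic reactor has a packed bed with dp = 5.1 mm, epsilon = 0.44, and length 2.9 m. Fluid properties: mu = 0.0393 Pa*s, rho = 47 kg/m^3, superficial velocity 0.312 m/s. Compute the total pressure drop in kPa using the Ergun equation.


dp = 5.1 mm = 0.0051 m
Viscous term = 150*0.0393*0.312*(1-0.44)^2 / (0.0051^2*0.44^3) = 260325
Inertial term = 1.75*47*0.312^2*(1-0.44) / (0.0051*0.44^3) = 10320.6
dP/L = 260325 + 10320.6 = 270646 Pa/m
dP = 270646 * 2.9 / 1000 = 784.9 kPa

784.9 kPa


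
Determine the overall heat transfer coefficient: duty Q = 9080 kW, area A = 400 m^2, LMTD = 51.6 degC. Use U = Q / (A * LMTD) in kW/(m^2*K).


From Q = U*A*LMTD, U = Q / (A * LMTD)
U = 9080 / (400 * 51.6) = 9080 / 20640 = 0.4399

0.4399 kW/(m^2*K)


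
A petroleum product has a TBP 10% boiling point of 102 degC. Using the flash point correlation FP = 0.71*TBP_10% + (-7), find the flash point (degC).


FP = 0.71 * 102 + (-7) = 65.42

65.42 degC


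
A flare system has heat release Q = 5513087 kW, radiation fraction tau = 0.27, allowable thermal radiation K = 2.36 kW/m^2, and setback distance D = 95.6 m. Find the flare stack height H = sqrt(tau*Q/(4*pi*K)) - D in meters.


tau*Q/(4*pi*K) = 0.27 * 5513087 / (4 * pi * 2.36) = 50192.3
sqrt(50192.3) = 224.036
H = 224.036 - 95.6 = 128.4

128.4 m


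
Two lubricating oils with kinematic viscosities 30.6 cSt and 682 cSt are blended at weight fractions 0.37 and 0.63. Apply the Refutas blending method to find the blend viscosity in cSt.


Refutas method: VBN_i = 14.534*ln(ln(visc_i + 0.8)) + 10.975, blended linearly by mass fraction; since VBN is linear in VBI_i = ln(ln(visc_i + 0.8)) and the fractions sum to 1, blend VBI directly: visc = exp(exp(VBI_blend)) - 0.8
VBI_1 = ln(ln(30.6 + 0.8)) = 1.23745
VBI_2 = ln(ln(682 + 0.8)) = 1.87583
VBI_blend = 0.37 * 1.23745 + 0.63 * 1.87583 = 1.63963
visc_blend = exp(exp(1.63963)) - 0.8 = 172.2

172.2 cSt


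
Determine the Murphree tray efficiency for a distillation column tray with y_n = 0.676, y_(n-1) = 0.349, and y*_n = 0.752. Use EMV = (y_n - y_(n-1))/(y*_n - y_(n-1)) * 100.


Murphree vapor efficiency: EMV = (y_n - y_(n-1)) / (y*_n - y_(n-1)) * 100
EMV = (0.676 - 0.349) / (0.752 - 0.349) * 100 = 0.327 / 0.403 * 100 = 81.14

81.14 %


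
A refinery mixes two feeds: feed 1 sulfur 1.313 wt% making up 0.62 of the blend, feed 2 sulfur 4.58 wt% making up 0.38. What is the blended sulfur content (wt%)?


Linear sulfur blending: S_blend = x1*S1 + x2*S2
Contribution 1: 0.62 * 1.313 = 0.81406 wt%
Contribution 2: 0.38 * 4.58 = 1.7404 wt%
S_blend = 0.81406 + 1.7404 = 2.55446

2.55446 wt%


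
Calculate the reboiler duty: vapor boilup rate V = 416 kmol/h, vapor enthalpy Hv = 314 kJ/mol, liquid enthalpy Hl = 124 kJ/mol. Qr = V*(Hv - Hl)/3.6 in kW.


Qr = 416 * (314 - 124) / 3.6 = 416 * 190 / 3.6 = 21960

21960 kW


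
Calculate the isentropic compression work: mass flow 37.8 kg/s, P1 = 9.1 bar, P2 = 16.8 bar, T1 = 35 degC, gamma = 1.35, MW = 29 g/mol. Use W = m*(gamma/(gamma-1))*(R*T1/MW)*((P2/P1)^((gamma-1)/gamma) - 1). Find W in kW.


Isentropic work: W = m*(gamma/(gamma-1))*(R*T1/MW)*((P2/P1)^((gamma-1)/gamma) - 1)
T1 = 35 + 273.15 = 308.15 K
Pressure ratio = 16.8 / 9.1 = 1.84615
Exponent = (1.35 - 1)/1.35 = 0.259259
(P2/P1)^exp - 1 = 1.84615^0.259259 - 1 = 0.172282
W = 37.8 * 1.35 / 0.35 * 8.314 * 308.15 / 29 * 0.172282 = 2219

2219 kW


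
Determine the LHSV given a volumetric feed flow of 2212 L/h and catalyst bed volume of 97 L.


LHSV = volumetric feed rate / catalyst volume
= 2212 L/h / 97 L
= 22.80 h^-1

22.80 h^-1


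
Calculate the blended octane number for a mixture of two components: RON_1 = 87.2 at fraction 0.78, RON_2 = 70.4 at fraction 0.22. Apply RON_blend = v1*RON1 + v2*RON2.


Linear blending: RON_blend = sum(vi * RONi)
Contribution 1: 0.78 * 87.2 = 68.016
Contribution 2: 0.22 * 70.4 = 15.488
RON_blend = 68.016 + 15.488 = 83.504

83.504


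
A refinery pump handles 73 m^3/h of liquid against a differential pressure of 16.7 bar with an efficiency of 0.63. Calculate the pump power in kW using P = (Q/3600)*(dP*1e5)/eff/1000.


Q = 73 / 3600 = 0.0202778 m^3/s
P = 0.0202778 * (16.7 * 1e5) / 0.63 / 1000 = 53.75

53.75 kW


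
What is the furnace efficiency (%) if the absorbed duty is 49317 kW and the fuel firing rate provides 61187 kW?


Furnace efficiency = Q_absorbed / Q_fuel * 100
= 49317 / 61187 * 100 = 80.60

80.60 %


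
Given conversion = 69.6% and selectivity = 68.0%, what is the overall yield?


Overall yield = conversion (%) * selectivity (%) / 100
Conversion = 69.6%, Selectivity = 68.0%
Y = 69.6 * 68.0 / 100
= 47.328 %

47.328 %


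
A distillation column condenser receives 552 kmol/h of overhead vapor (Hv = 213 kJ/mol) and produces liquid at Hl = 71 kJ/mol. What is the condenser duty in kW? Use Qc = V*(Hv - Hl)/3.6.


Qc = 552 * (213 - 71) / 3.6 = 552 * 142 / 3.6 = 21770

21770 kW


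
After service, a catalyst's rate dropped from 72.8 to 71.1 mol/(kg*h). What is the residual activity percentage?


Activity (%) = (rate_used / rate_fresh) * 100
rate_used = 71.1, rate_fresh = 72.8
= (71.1 / 72.8) * 100
= 0.9766 * 100 = 97.66

97.66 %


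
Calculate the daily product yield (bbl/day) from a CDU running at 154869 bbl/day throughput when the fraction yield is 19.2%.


Crude throughput = 154869 bbl/day
Fraction yield = 19.2%
yield = throughput * fraction / 100
yield = 154869 * 19.2 / 100 = 29734.848

29734.848 bbl/day


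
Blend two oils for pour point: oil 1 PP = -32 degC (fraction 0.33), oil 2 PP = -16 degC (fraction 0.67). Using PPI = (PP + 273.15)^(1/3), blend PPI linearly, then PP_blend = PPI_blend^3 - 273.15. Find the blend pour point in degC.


PPI_1 = (-32 + 273.15)^(1/3) = 6.224375
PPI_2 = (-16 + 273.15)^(1/3) = 6.359098
PPI_blend = 0.33 * 6.224375 + 0.67 * 6.359098 = 6.314639
PP_blend = 6.314639^3 - 273.15 = 251.7941 - 273.15 = -21.36

-21.36 degC


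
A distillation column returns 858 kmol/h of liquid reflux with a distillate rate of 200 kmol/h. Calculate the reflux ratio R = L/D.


Reflux ratio definition: R = L / D (liquid returned / distillate withdrawn)
L = 858 kmol/h, D = 200 kmol/h
R = 858 / 200 = 4.290

4.290


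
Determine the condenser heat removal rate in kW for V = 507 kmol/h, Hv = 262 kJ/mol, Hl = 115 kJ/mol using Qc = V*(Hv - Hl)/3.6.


Qc = 507 * (262 - 115) / 3.6 = 507 * 147 / 3.6 = 20700

20700 kW


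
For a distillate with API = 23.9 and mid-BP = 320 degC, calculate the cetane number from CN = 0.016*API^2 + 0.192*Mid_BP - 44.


CN = 0.016 * 23.9^2 + 0.192 * 320 - 44
CN = 9.13936 + 61.44 - 44 = 26.57936

26.57936


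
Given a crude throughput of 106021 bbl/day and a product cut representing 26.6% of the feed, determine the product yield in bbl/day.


Crude throughput = 106021 bbl/day
Fraction yield = 26.6%
yield = throughput * fraction / 100
yield = 106021 * 26.6 / 100 = 28201.586

28201.586 bbl/day


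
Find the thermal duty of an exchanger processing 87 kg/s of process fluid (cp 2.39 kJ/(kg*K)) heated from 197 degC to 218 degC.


Q = m_dot * cp * delta_T
delta_T = 218 - 197 = 21 K
Q = 87 * 2.39 * 21
= 207.93 * 21
= 4366.53 kW

4366.53 kW


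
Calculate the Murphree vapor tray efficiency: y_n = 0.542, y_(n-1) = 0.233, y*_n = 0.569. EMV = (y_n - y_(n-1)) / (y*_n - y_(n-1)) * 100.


Murphree vapor efficiency: EMV = (y_n - y_(n-1)) / (y*_n - y_(n-1)) * 100
EMV = (0.542 - 0.233) / (0.569 - 0.233) * 100 = 0.309 / 0.336 * 100 = 91.96

91.96 %


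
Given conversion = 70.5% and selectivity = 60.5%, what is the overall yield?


Overall yield = conversion (%) * selectivity (%) / 100
Conversion = 70.5%, Selectivity = 60.5%
Y = 70.5 * 60.5 / 100
= 42.6525 %

42.6525 %


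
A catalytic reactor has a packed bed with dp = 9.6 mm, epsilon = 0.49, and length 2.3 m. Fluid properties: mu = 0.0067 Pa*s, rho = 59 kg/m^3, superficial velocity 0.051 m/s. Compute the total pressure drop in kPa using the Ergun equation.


dp = 9.6 mm = 0.0096 m
Viscous term = 150*0.0067*0.051*(1-0.49)^2 / (0.0096^2*0.49^3) = 1229.55
Inertial term = 1.75*59*0.051^2*(1-0.49) / (0.0096*0.49^3) = 121.267
dP/L = 1229.55 + 121.267 = 1350.82 Pa/m
dP = 1350.82 * 2.3 / 1000 = 3.107 kPa

3.107 kPa


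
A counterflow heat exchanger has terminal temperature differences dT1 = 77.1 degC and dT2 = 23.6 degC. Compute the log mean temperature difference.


LMTD = (dT1 - dT2) / ln(dT1/dT2)
= (77.1 - 23.6) / ln(77.1 / 23.6) = 53.5 / 1.18386 = 45.19

45.19 degC


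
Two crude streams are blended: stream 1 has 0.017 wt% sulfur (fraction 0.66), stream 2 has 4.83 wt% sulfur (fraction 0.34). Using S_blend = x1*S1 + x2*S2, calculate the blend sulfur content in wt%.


Linear sulfur blending: S_blend = x1*S1 + x2*S2
Contribution 1: 0.66 * 0.017 = 0.01122 wt%
Contribution 2: 0.34 * 4.83 = 1.6422 wt%
S_blend = 0.01122 + 1.6422 = 1.65342

1.65342 wt%


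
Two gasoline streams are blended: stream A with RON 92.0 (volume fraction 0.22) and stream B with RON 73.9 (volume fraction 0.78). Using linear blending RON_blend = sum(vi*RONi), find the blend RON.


Linear blending: RON_blend = sum(vi * RONi)
Contribution 1: 0.22 * 92.0 = 20.24
Contribution 2: 0.78 * 73.9 = 57.642
RON_blend = 20.24 + 57.642 = 77.882

77.882


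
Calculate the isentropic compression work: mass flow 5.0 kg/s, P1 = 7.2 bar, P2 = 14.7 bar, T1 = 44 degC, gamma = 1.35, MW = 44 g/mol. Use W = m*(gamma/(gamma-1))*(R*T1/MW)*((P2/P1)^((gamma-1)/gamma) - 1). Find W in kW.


Isentropic work: W = m*(gamma/(gamma-1))*(R*T1/MW)*((P2/P1)^((gamma-1)/gamma) - 1)
T1 = 44 + 273.15 = 317.15 K
Pressure ratio = 14.7 / 7.2 = 2.04167
Exponent = (1.35 - 1)/1.35 = 0.259259
(P2/P1)^exp - 1 = 2.04167^0.259259 - 1 = 0.20328
W = 5.0 * 1.35 / 0.35 * 8.314 * 317.15 / 44 * 0.20328 = 234.9

234.9 kW


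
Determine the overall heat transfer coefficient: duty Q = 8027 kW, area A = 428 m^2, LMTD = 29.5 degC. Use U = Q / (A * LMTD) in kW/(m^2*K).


From Q = U*A*LMTD, U = Q / (A * LMTD)
U = 8027 / (428 * 29.5) = 8027 / 12626 = 0.6358

0.6358 kW/(m^2*K)


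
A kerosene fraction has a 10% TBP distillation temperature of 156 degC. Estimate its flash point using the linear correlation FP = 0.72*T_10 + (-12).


FP = 0.72 * 156 + (-12) = 100.32

100.32 degC


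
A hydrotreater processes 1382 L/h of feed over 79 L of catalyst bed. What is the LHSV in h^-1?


LHSV = volumetric feed rate / catalyst volume
= 1382 L/h / 79 L
= 17.49 h^-1

17.49 h^-1


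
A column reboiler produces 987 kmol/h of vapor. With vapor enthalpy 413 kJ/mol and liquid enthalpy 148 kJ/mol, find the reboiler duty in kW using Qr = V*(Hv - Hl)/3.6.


Qr = 987 * (413 - 148) / 3.6 = 987 * 265 / 3.6 = 72650

72650 kW


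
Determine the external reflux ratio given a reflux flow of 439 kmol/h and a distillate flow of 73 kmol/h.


Reflux ratio definition: R = L / D (liquid returned / distillate withdrawn)
L = 439 kmol/h, D = 73 kmol/h
R = 439 / 73 = 6.014

6.014


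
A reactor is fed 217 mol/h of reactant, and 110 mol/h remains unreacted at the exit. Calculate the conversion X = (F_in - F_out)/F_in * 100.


X = (F_in - F_out) / F_in * 100
Moles reacted = 217 - 110 = 107
X = 107 / 217 * 100
= 0.4931 * 100
= 49.31 %

49.31 %


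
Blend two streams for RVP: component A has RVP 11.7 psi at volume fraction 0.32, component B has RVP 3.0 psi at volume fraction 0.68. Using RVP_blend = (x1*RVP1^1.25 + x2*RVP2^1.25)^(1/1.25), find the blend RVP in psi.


Chevron index: RVP_blend = (sum xi*RVPi^1.25)^(1/1.25)
RVP^1.25 terms: 0.32 * 11.7^1.25 + 0.68 * 3.0^1.25 = 9.60919
RVP_blend = 9.60919^(1/1.25) = 6.112

6.112 psi


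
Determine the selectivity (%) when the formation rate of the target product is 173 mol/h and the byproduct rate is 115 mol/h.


Selectivity = desired / (desired + undesired) * 100
Total products = 173 + 115 = 288 mol/h
S = 173 / 288 * 100
= 0.6007 * 100
= 60.07 %

60.07 %


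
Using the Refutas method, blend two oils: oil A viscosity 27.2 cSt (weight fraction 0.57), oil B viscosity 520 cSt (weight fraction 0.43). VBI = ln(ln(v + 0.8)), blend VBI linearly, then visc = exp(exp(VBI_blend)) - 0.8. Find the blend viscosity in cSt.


Refutas method: VBN_i = 14.534*ln(ln(visc_i + 0.8)) + 10.975, blended linearly by mass fraction; since VBN is linear in VBI_i = ln(ln(visc_i + 0.8)) and the fractions sum to 1, blend VBI directly: visc = exp(exp(VBI_blend)) - 0.8
VBI_1 = ln(ln(27.2 + 0.8)) = 1.20363
VBI_2 = ln(ln(520 + 0.8)) = 1.83344
VBI_blend = 0.57 * 1.20363 + 0.43 * 1.83344 = 1.47445
visc_blend = exp(exp(1.47445)) - 0.8 = 78.14

78.14 cSt


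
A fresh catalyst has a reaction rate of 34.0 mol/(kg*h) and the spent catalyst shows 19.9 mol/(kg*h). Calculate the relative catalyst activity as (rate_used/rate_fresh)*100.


Activity (%) = (rate_used / rate_fresh) * 100
rate_used = 19.9, rate_fresh = 34.0
= (19.9 / 34.0) * 100
= 0.5853 * 100 = 58.53

58.53 %


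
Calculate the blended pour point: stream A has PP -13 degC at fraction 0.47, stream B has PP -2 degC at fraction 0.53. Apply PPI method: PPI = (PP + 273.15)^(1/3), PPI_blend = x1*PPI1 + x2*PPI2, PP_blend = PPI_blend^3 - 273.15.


PPI_1 = (-13 + 273.15)^(1/3) = 6.383731
PPI_2 = (-2 + 273.15)^(1/3) = 6.472467
PPI_blend = 0.47 * 6.383731 + 0.53 * 6.472467 = 6.430761
PP_blend = 6.430761^3 - 273.15 = 265.9421 - 273.15 = -7.21

-7.21 degC


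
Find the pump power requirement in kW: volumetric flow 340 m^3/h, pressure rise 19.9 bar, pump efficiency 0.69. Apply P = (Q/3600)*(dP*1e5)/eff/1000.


Q = 340 / 3600 = 0.0944444 m^3/s
P = 0.0944444 * (19.9 * 1e5) / 0.69 / 1000 = 272.4

272.4 kW


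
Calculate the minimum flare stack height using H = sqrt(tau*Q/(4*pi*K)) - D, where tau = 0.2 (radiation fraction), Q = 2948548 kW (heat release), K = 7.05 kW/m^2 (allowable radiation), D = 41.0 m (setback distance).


tau*Q/(4*pi*K) = 0.2 * 2948548 / (4 * pi * 7.05) = 6656.4
sqrt(6656.4) = 81.5868
H = 81.5868 - 41.0 = 40.59

40.59 m


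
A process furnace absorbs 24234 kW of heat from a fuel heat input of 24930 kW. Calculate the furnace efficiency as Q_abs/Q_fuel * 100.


Furnace efficiency = Q_absorbed / Q_fuel * 100
= 24234 / 24930 * 100 = 97.21

97.21 %


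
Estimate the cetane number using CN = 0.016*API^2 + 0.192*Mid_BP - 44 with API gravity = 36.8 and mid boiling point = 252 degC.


CN = 0.016 * 36.8^2 + 0.192 * 252 - 44
CN = 21.66784 + 48.384 - 44 = 26.05184

26.05184


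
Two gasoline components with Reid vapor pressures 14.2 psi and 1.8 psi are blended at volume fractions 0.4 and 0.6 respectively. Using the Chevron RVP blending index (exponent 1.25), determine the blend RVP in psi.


Chevron index: RVP_blend = (sum xi*RVPi^1.25)^(1/1.25)
RVP^1.25 terms: 0.4 * 14.2^1.25 + 0.6 * 1.8^1.25 = 12.277
RVP_blend = 12.277^(1/1.25) = 7.435

7.435 psi


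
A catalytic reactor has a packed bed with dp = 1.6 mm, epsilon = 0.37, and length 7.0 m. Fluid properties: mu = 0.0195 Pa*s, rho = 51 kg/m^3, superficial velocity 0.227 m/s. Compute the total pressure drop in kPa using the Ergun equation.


dp = 1.6 mm = 0.0016 m
Viscous term = 150*0.0195*0.227*(1-0.37)^2 / (0.0016^2*0.37^3) = 2032300
Inertial term = 1.75*51*0.227^2*(1-0.37) / (0.0016*0.37^3) = 35749.9
dP/L = 2032300 + 35749.9 = 2068050 Pa/m
dP = 2068050 * 7.0 / 1000 = 14480 kPa

14480 kPa


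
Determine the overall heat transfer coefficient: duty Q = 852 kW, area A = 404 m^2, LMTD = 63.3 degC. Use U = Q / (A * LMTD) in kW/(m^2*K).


From Q = U*A*LMTD, U = Q / (A * LMTD)
U = 852 / (404 * 63.3) = 852 / 25573.2 = 0.03332

0.03332 kW/(m^2*K)


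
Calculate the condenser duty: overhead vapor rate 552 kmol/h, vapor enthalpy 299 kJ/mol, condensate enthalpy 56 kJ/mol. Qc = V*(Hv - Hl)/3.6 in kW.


Qc = 552 * (299 - 56) / 3.6 = 552 * 243 / 3.6 = 37260

37260 kW


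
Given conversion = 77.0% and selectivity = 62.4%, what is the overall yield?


Overall yield = conversion (%) * selectivity (%) / 100
Conversion = 77.0%, Selectivity = 62.4%
Y = 77.0 * 62.4 / 100
= 48.048 %

48.048 %


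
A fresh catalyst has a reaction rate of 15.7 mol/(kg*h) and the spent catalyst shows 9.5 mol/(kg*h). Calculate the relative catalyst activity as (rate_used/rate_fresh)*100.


Activity (%) = (rate_used / rate_fresh) * 100
rate_used = 9.5, rate_fresh = 15.7
= (9.5 / 15.7) * 100
= 0.6051 * 100 = 60.51

60.51 %


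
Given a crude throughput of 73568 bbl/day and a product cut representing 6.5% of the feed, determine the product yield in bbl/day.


Crude throughput = 73568 bbl/day
Fraction yield = 6.5%
yield = throughput * fraction / 100
yield = 73568 * 6.5 / 100 = 4781.92

4781.92 bbl/day


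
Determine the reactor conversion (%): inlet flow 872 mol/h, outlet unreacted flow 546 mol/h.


X = (F_in - F_out) / F_in * 100
Moles reacted = 872 - 546 = 326
X = 326 / 872 * 100
= 0.3739 * 100
= 37.39 %

37.39 %


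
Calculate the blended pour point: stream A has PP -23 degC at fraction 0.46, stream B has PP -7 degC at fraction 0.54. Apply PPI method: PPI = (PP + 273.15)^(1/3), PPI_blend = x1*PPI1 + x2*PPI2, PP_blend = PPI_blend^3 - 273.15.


PPI_1 = (-23 + 273.15)^(1/3) = 6.300865
PPI_2 = (-7 + 273.15)^(1/3) = 6.432436
PPI_blend = 0.46 * 6.300865 + 0.54 * 6.432436 = 6.371913
PP_blend = 6.371913^3 - 273.15 = 258.7078 - 273.15 = -14.44

-14.44 degC


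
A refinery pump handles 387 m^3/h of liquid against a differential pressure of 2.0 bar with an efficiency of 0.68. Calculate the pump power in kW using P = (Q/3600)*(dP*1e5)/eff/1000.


Q = 387 / 3600 = 0.1075 m^3/s
P = 0.1075 * (2.0 * 1e5) / 0.68 / 1000 = 31.62

31.62 kW


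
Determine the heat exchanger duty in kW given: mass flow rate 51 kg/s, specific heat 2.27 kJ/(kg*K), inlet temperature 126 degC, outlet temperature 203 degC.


Q = m_dot * cp * delta_T
delta_T = 203 - 126 = 77 K
Q = 51 * 2.27 * 77
= 115.77 * 77
= 8914.29 kW

8914.29 kW


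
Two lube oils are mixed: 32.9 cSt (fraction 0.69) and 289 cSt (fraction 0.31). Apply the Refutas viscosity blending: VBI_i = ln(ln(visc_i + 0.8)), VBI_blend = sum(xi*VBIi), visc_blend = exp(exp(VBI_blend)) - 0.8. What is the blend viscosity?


Refutas method: VBN_i = 14.534*ln(ln(visc_i + 0.8)) + 10.975, blended linearly by mass fraction; since VBN is linear in VBI_i = ln(ln(visc_i + 0.8)) and the fractions sum to 1, blend VBI directly: visc = exp(exp(VBI_blend)) - 0.8
VBI_1 = ln(ln(32.9 + 0.8)) = 1.25775
VBI_2 = ln(ln(289 + 0.8)) = 1.73505
VBI_blend = 0.69 * 1.25775 + 0.31 * 1.73505 = 1.40571
visc_blend = exp(exp(1.40571)) - 0.8 = 58.25

58.25 cSt


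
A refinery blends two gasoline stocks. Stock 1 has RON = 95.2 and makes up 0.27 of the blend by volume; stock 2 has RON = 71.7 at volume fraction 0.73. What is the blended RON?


Linear blending: RON_blend = sum(vi * RONi)
Contribution 1: 0.27 * 95.2 = 25.704
Contribution 2: 0.73 * 71.7 = 52.341
RON_blend = 25.704 + 52.341 = 78.045

78.045


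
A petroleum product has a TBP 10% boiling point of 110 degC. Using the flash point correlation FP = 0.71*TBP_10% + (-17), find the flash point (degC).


FP = 0.71 * 110 + (-17) = 61.1

61.1 degC


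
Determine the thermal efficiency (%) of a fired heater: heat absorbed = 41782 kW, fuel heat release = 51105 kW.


Furnace efficiency = Q_absorbed / Q_fuel * 100
= 41782 / 51105 * 100 = 81.76

81.76 %


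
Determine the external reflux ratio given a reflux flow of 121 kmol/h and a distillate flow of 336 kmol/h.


Reflux ratio definition: R = L / D (liquid returned / distillate withdrawn)
L = 121 kmol/h, D = 336 kmol/h
R = 121 / 336 = 0.3601

0.3601


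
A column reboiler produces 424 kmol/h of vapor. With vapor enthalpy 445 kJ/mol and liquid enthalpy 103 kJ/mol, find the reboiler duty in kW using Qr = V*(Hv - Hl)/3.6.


Qr = 424 * (445 - 103) / 3.6 = 424 * 342 / 3.6 = 40280

40280 kW


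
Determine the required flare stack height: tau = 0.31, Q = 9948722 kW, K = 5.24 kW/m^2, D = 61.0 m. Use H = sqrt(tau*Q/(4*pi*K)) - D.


tau*Q/(4*pi*K) = 0.31 * 9948722 / (4 * pi * 5.24) = 46836.9
sqrt(46836.9) = 216.418
H = 216.418 - 61.0 = 155.4

155.4 m


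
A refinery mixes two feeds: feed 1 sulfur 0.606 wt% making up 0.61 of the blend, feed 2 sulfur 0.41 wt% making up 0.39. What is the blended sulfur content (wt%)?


Linear sulfur blending: S_blend = x1*S1 + x2*S2
Contribution 1: 0.61 * 0.606 = 0.36966 wt%
Contribution 2: 0.39 * 0.41 = 0.1599 wt%
S_blend = 0.36966 + 0.1599 = 0.52956

0.52956 wt%


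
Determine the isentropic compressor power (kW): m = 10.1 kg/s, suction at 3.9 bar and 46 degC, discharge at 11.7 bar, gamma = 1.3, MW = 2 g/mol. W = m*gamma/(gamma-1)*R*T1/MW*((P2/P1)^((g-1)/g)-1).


Isentropic work: W = m*(gamma/(gamma-1))*(R*T1/MW)*((P2/P1)^((gamma-1)/gamma) - 1)
T1 = 46 + 273.15 = 319.15 K
Pressure ratio = 11.7 / 3.9 = 3
Exponent = (1.3 - 1)/1.3 = 0.230769
(P2/P1)^exp - 1 = 3^0.230769 - 1 = 0.28856
W = 10.1 * 1.3 / 0.3 * 8.314 * 319.15 / 2 * 0.28856 = 16760

16760 kW


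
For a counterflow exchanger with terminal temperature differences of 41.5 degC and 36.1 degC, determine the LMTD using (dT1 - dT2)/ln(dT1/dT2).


LMTD = (dT1 - dT2) / ln(dT1/dT2)
= (41.5 - 36.1) / ln(41.5 / 36.1) = 5.4 / 0.139401 = 38.74

38.74 degC


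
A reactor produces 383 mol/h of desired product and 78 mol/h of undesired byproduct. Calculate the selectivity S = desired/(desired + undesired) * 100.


Selectivity = desired / (desired + undesired) * 100
Total products = 383 + 78 = 461 mol/h
S = 383 / 461 * 100
= 0.8308 * 100
= 83.08 %

83.08 %


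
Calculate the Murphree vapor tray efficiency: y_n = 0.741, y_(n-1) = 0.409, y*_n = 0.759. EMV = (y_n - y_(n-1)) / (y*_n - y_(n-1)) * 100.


Murphree vapor efficiency: EMV = (y_n - y_(n-1)) / (y*_n - y_(n-1)) * 100
EMV = (0.741 - 0.409) / (0.759 - 0.409) * 100 = 0.332 / 0.35 * 100 = 94.86

94.86 %


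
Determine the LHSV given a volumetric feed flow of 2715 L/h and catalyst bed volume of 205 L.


LHSV = volumetric feed rate / catalyst volume
= 2715 L/h / 205 L
= 13.24 h^-1

13.24 h^-1


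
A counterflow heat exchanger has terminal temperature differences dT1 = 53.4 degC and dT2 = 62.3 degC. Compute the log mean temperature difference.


LMTD = (dT1 - dT2) / ln(dT1/dT2)
= (53.4 - 62.3) / ln(53.4 / 62.3) = -8.9 / -0.154151 = 57.74

57.74 degC


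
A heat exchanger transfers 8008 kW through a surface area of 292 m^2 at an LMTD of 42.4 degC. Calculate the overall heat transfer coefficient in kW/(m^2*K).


From Q = U*A*LMTD, U = Q / (A * LMTD)
U = 8008 / (292 * 42.4) = 8008 / 12380.8 = 0.6468

0.6468 kW/(m^2*K)


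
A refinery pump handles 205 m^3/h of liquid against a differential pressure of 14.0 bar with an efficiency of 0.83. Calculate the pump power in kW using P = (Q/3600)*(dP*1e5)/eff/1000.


Q = 205 / 3600 = 0.0569444 m^3/s
P = 0.0569444 * (14.0 * 1e5) / 0.83 / 1000 = 96.05

96.05 kW


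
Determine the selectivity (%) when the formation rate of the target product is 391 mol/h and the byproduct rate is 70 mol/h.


Selectivity = desired / (desired + undesired) * 100
Total products = 391 + 70 = 461 mol/h
S = 391 / 461 * 100
= 0.8482 * 100
= 84.82 %

84.82 %


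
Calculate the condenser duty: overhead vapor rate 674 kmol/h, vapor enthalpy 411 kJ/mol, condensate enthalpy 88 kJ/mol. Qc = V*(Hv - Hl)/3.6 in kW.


Qc = 674 * (411 - 88) / 3.6 = 674 * 323 / 3.6 = 60470

60470 kW


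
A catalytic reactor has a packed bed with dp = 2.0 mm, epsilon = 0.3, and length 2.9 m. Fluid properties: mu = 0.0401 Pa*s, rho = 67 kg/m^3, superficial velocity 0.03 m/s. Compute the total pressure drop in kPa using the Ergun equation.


dp = 2.0 mm = 0.002 m
Viscous term = 150*0.0401*0.03*(1-0.3)^2 / (0.002^2*0.3^3) = 818708
Inertial term = 1.75*67*0.03^2*(1-0.3) / (0.002*0.3^3) = 1367.92
dP/L = 818708 + 1367.92 = 820076 Pa/m
dP = 820076 * 2.9 / 1000 = 2378 kPa

2378 kPa


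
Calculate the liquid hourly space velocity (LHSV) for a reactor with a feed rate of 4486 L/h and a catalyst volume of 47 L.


LHSV = volumetric feed rate / catalyst volume
= 4486 L/h / 47 L
= 95.45 h^-1

95.45 h^-1


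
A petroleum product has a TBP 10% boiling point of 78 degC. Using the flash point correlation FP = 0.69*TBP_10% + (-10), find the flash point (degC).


FP = 0.69 * 78 + (-10) = 43.82

43.82 degC


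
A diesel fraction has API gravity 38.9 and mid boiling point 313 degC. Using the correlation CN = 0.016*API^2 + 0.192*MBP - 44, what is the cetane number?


CN = 0.016 * 38.9^2 + 0.192 * 313 - 44
CN = 24.21136 + 60.096 - 44 = 40.30736

40.30736


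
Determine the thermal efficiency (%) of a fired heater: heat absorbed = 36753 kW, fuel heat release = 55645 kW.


Furnace efficiency = Q_absorbed / Q_fuel * 100
= 36753 / 55645 * 100 = 66.05

66.05 %


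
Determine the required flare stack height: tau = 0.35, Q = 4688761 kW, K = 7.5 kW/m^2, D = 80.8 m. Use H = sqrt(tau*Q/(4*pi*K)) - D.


tau*Q/(4*pi*K) = 0.35 * 4688761 / (4 * pi * 7.5) = 17412.3
sqrt(17412.3) = 131.956
H = 131.956 - 80.8 = 51.16

51.16 m


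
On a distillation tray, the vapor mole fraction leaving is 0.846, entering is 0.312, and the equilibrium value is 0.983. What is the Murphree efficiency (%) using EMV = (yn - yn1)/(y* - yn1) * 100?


Murphree vapor efficiency: EMV = (y_n - y_(n-1)) / (y*_n - y_(n-1)) * 100
EMV = (0.846 - 0.312) / (0.983 - 0.312) * 100 = 0.534 / 0.671 * 100 = 79.58

79.58 %


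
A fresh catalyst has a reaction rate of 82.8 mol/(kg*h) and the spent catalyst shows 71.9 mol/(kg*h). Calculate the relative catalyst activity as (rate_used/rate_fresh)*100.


Activity (%) = (rate_used / rate_fresh) * 100
rate_used = 71.9, rate_fresh = 82.8
= (71.9 / 82.8) * 100
= 0.8684 * 100 = 86.84

86.84 %


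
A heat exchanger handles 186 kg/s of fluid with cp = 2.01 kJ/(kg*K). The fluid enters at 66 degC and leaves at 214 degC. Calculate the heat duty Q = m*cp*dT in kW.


Q = m_dot * cp * delta_T
delta_T = 214 - 66 = 148 K
Q = 186 * 2.01 * 148
= 373.86 * 148
= 55331.28 kW

55331.28 kW


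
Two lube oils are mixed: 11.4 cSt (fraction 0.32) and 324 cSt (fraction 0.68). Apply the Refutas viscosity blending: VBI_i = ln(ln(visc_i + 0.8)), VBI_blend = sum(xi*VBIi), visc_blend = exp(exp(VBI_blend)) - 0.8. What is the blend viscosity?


Refutas method: VBN_i = 14.534*ln(ln(visc_i + 0.8)) + 10.975, blended linearly by mass fraction; since VBN is linear in VBI_i = ln(ln(visc_i + 0.8)) and the fractions sum to 1, blend VBI directly: visc = exp(exp(VBI_blend)) - 0.8
VBI_1 = ln(ln(11.4 + 0.8)) = 0.916865
VBI_2 = ln(ln(324 + 0.8)) = 1.75496
VBI_blend = 0.32 * 0.916865 + 0.68 * 1.75496 = 1.48677
visc_blend = exp(exp(1.48677)) - 0.8 = 82.53

82.53 cSt


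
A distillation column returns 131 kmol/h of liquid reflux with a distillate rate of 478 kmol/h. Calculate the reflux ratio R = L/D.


Reflux ratio definition: R = L / D (liquid returned / distillate withdrawn)
L = 131 kmol/h, D = 478 kmol/h
R = 131 / 478 = 0.2741

0.2741


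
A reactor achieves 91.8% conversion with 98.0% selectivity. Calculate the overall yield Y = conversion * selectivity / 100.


Overall yield = conversion (%) * selectivity (%) / 100
Conversion = 91.8%, Selectivity = 98.0%
Y = 91.8 * 98.0 / 100
= 89.964 %

89.964 %


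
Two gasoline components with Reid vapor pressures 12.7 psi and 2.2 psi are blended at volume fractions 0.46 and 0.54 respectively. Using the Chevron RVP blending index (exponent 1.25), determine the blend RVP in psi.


Chevron index: RVP_blend = (sum xi*RVPi^1.25)^(1/1.25)
RVP^1.25 terms: 0.46 * 12.7^1.25 + 0.54 * 2.2^1.25 = 12.4752
RVP_blend = 12.4752^(1/1.25) = 7.531

7.531 psi


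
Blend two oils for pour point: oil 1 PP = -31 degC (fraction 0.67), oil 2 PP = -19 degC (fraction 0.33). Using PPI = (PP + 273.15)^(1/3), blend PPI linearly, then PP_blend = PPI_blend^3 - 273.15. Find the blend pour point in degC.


PPI_1 = (-31 + 273.15)^(1/3) = 6.232967
PPI_2 = (-19 + 273.15)^(1/3) = 6.334272
PPI_blend = 0.67 * 6.232967 + 0.33 * 6.334272 = 6.266398
PP_blend = 6.266398^3 - 273.15 = 246.0673 - 273.15 = -27.08

-27.08 degC


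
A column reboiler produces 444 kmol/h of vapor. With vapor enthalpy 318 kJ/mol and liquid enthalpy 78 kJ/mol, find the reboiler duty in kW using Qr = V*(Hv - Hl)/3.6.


Qr = 444 * (318 - 78) / 3.6 = 444 * 240 / 3.6 = 29600

29600 kW


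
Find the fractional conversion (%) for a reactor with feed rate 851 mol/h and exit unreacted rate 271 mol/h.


X = (F_in - F_out) / F_in * 100
Moles reacted = 851 - 271 = 580
X = 580 / 851 * 100
= 0.6816 * 100
= 68.16 %

68.16 %


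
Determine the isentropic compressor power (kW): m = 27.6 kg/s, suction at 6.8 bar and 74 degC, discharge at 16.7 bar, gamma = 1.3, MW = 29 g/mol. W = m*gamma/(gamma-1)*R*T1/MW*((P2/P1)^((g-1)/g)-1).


Isentropic work: W = m*(gamma/(gamma-1))*(R*T1/MW)*((P2/P1)^((gamma-1)/gamma) - 1)
T1 = 74 + 273.15 = 347.15 K
Pressure ratio = 16.7 / 6.8 = 2.45588
Exponent = (1.3 - 1)/1.3 = 0.230769
(P2/P1)^exp - 1 = 2.45588^0.230769 - 1 = 0.230404
W = 27.6 * 1.3 / 0.3 * 8.314 * 347.15 / 29 * 0.230404 = 2743

2743 kW


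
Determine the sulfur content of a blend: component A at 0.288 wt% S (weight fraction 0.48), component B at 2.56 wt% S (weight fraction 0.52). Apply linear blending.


Linear sulfur blending: S_blend = x1*S1 + x2*S2
Contribution 1: 0.48 * 0.288 = 0.13824 wt%
Contribution 2: 0.52 * 2.56 = 1.3312 wt%
S_blend = 0.13824 + 1.3312 = 1.46944

1.46944 wt%


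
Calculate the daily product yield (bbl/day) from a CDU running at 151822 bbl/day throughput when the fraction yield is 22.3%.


Crude throughput = 151822 bbl/day
Fraction yield = 22.3%
yield = throughput * fraction / 100
yield = 151822 * 22.3 / 100 = 33856.306

33856.306 bbl/day


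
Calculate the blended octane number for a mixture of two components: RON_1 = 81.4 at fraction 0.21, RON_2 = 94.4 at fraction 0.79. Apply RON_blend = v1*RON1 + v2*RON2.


Linear blending: RON_blend = sum(vi * RONi)
Contribution 1: 0.21 * 81.4 = 17.094
Contribution 2: 0.79 * 94.4 = 74.576
RON_blend = 17.094 + 74.576 = 91.67

91.67


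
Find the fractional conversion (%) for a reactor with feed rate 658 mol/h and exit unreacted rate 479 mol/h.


X = (F_in - F_out) / F_in * 100
Moles reacted = 658 - 479 = 179
X = 179 / 658 * 100
= 0.2720 * 100
= 27.20 %

27.20 %


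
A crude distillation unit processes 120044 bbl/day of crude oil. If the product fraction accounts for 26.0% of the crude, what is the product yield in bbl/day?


Crude throughput = 120044 bbl/day
Fraction yield = 26.0%
yield = throughput * fraction / 100
yield = 120044 * 26.0 / 100 = 31211.44

31211.44 bbl/day


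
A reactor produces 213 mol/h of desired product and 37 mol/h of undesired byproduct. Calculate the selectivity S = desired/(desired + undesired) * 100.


Selectivity = desired / (desired + undesired) * 100
Total products = 213 + 37 = 250 mol/h
S = 213 / 250 * 100
= 0.8520 * 100
= 85.20 %

85.20 %


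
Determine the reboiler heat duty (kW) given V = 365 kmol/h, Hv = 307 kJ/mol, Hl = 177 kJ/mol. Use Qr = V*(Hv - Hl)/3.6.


Qr = 365 * (307 - 177) / 3.6 = 365 * 130 / 3.6 = 13180

13180 kW


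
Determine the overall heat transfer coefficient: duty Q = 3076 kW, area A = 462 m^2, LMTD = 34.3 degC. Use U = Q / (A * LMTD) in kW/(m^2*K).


From Q = U*A*LMTD, U = Q / (A * LMTD)
U = 3076 / (462 * 34.3) = 3076 / 15846.6 = 0.1941

0.1941 kW/(m^2*K)
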